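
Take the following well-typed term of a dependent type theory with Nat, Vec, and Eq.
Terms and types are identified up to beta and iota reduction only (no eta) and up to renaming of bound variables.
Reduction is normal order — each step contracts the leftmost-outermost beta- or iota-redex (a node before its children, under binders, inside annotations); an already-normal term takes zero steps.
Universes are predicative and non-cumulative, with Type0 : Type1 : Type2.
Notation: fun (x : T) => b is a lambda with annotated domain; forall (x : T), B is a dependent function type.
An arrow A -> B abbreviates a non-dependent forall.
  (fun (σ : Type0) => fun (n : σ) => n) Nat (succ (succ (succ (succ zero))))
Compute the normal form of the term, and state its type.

normal form:
  succ (succ (succ (succ zero)))
type:
  Nat


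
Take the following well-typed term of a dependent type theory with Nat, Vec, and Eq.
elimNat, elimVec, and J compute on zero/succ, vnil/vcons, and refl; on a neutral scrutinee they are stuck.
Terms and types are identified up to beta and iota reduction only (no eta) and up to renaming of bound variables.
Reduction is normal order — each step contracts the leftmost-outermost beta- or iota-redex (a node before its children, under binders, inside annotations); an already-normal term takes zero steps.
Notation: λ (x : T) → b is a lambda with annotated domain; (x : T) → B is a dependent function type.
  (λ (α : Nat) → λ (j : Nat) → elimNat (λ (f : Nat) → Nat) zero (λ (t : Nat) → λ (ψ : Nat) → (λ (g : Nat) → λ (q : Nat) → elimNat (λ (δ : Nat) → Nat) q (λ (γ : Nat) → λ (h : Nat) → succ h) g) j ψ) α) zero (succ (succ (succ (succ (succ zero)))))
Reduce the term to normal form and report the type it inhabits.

normal form:
  zero
type:
  Nat
observation: the leftmost-outermost redex is a beta-redex, and normalization takes 3 steps.


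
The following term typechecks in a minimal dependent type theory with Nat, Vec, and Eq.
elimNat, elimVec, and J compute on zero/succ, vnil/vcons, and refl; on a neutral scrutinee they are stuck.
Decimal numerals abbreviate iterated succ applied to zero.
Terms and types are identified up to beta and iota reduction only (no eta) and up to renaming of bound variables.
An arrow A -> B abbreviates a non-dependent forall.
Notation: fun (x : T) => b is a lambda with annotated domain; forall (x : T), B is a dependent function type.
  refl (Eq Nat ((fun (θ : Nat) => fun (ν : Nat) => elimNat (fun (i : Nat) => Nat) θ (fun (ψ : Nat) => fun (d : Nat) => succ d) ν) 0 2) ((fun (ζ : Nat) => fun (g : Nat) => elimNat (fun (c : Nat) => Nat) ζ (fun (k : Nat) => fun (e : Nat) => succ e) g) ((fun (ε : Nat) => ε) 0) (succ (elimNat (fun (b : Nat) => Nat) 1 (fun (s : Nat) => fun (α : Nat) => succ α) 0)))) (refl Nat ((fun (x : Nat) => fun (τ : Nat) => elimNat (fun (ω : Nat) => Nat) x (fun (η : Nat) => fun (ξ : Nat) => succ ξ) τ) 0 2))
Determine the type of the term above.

the term's type:
  Eq (Eq Nat 2 2) (refl Nat 2) (refl Nat 2)


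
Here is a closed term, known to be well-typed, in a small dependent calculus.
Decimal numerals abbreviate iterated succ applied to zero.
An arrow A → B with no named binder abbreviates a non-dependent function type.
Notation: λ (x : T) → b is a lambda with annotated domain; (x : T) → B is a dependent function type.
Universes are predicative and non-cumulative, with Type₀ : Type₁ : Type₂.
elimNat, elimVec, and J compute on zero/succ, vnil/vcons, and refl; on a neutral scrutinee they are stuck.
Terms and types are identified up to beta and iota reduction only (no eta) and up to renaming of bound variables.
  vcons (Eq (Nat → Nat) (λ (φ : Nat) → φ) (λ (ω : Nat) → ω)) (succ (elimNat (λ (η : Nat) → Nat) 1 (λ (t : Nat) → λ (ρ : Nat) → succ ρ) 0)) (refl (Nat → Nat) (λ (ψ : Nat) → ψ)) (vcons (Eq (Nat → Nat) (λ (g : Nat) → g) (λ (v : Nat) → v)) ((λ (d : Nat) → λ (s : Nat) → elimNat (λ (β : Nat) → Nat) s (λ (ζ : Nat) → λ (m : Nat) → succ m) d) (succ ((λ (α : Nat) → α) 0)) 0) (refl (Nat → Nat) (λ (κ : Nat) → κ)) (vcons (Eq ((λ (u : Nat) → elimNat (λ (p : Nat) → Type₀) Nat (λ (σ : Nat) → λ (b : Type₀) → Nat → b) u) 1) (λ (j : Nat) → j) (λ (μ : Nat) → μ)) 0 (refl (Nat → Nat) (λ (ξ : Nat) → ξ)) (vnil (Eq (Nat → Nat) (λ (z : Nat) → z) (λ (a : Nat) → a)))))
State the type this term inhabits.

type:
  Vec (Eq (Nat → Nat) (λ (φ : Nat) → φ) (λ (ω : Nat) → ω)) 3


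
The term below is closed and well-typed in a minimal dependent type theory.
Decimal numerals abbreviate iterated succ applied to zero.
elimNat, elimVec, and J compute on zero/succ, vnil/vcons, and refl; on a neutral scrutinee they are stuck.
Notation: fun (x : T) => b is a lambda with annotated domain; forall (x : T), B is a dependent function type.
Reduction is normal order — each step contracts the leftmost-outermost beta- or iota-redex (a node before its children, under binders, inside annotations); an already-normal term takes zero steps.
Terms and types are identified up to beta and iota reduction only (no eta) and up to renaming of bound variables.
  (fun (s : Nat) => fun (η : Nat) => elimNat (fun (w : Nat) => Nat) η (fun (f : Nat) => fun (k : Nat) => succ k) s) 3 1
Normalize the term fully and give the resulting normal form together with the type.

reduced normal form:
  4
the term's type:
  Nat
observation: 12 normal-order steps normalize the term, beginning with a beta-redex.


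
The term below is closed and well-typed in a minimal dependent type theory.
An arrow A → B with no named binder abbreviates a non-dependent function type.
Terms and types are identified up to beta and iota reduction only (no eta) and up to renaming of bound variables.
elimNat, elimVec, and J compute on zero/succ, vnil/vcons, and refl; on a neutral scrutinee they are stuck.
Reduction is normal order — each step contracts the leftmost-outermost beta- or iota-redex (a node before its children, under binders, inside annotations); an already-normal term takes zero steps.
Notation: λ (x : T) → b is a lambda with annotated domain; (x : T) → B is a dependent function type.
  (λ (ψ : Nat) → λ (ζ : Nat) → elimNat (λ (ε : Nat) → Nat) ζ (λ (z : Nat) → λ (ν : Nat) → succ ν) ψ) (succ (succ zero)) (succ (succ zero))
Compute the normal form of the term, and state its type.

resulting normal form:
  succ (succ (succ (succ zero)))
type:
  Nat
observation: the term reaches its normal form after 9 normal-order steps.


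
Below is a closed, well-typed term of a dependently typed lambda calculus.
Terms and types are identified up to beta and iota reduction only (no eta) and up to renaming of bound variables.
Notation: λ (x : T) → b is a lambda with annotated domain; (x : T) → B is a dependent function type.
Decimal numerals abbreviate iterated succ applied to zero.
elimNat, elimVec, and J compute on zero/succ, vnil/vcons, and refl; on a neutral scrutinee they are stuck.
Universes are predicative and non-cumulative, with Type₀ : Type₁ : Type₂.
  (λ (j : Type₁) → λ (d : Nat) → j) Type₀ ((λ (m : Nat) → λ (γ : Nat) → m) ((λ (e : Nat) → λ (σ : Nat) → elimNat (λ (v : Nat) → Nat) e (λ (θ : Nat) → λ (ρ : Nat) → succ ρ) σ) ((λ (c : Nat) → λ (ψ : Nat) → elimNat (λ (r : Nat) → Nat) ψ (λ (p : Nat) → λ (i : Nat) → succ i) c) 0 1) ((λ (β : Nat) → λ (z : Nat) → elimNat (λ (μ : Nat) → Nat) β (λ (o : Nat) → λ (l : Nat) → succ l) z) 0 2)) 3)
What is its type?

inferred type:
  Type₁


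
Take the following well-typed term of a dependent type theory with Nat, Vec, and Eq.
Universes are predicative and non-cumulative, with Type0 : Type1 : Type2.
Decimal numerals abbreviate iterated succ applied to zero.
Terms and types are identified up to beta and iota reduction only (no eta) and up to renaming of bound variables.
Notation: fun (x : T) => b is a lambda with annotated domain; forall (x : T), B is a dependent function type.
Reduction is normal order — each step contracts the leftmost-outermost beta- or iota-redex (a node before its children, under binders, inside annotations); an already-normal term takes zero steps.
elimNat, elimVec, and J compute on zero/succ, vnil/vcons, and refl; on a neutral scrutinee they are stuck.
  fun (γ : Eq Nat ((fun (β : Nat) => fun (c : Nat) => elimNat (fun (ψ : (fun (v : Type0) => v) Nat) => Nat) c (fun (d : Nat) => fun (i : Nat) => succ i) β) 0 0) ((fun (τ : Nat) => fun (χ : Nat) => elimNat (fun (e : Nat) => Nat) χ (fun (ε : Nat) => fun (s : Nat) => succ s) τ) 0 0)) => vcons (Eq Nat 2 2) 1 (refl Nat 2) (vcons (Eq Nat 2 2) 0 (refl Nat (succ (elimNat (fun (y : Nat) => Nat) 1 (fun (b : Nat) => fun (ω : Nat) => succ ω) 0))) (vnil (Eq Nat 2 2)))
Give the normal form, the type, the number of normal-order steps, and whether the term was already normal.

resulting normal form:
  fun (γ : Eq Nat 0 0) => vcons (Eq Nat 2 2) 1 (refl Nat 2) (vcons (Eq Nat 2 2) 0 (refl Nat 2) (vnil (Eq Nat 2 2)))
inferred type:
  forall (γ : Eq Nat 0 0), Vec (Eq Nat 2 2) 2
normal-order step count: 7
started in normal form: no
first contracted redex: a beta-redex


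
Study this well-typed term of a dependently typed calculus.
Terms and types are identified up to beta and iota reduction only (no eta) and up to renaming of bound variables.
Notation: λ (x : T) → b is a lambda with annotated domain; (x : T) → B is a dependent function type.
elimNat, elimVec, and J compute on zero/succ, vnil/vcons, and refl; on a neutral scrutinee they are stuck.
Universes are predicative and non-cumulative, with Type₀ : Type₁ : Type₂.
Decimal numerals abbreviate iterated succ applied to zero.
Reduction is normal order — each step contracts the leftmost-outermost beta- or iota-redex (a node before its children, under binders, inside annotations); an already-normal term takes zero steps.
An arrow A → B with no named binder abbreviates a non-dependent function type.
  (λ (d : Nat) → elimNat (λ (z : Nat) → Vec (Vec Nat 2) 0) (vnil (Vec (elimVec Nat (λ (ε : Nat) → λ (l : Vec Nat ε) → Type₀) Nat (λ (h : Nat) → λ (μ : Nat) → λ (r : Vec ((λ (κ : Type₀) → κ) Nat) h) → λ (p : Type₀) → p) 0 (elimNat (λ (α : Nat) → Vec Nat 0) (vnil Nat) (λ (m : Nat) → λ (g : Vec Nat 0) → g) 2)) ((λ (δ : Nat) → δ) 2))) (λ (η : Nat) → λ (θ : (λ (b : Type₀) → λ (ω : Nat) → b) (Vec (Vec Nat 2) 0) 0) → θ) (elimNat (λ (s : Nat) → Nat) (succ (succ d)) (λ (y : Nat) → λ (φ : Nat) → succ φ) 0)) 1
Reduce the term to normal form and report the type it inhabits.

normal form:
  vnil (Vec Nat 2)
the term's type:
  Vec (Vec Nat 2) 0


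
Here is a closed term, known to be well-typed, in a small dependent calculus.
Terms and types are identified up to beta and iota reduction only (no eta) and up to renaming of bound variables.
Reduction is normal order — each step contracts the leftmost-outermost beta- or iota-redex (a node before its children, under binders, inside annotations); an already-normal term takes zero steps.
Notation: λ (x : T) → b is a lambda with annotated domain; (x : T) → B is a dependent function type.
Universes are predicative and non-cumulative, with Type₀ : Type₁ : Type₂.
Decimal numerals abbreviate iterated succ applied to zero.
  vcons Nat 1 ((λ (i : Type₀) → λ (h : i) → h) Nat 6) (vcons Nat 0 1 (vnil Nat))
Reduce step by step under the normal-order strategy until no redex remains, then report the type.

reduction (normal order):
  vcons Nat 1 ((λ (i : Type₀) → λ (h : i) → h) Nat 6) (vcons Nat 0 1 (vnil Nat))
  ~> vcons Nat 1 ((λ (i : Nat) → i) 6) (vcons Nat 0 1 (vnil Nat))
  ~> vcons Nat 1 6 (vcons Nat 0 1 (vnil Nat))
type:
  Vec Nat 2


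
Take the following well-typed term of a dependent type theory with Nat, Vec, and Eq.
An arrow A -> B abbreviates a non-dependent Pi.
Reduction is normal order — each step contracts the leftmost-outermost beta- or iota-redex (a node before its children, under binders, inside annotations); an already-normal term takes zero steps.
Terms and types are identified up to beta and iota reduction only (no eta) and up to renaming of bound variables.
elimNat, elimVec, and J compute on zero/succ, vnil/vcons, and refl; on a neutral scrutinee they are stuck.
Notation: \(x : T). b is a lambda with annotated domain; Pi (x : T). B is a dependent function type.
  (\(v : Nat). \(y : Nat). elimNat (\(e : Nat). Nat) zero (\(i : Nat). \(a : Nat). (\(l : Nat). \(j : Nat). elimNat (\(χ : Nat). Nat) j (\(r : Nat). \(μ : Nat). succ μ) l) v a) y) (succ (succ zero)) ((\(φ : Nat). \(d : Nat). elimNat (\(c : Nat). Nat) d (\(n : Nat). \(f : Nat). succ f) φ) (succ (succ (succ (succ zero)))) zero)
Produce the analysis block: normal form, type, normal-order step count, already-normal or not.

reduced normal form:
  succ (succ (succ (succ (succ (succ (succ (succ zero)))))))
the term's type:
  Nat
steps to reach normal form (normal order): 39
term was already normal: no
first contracted redex: a beta-redex


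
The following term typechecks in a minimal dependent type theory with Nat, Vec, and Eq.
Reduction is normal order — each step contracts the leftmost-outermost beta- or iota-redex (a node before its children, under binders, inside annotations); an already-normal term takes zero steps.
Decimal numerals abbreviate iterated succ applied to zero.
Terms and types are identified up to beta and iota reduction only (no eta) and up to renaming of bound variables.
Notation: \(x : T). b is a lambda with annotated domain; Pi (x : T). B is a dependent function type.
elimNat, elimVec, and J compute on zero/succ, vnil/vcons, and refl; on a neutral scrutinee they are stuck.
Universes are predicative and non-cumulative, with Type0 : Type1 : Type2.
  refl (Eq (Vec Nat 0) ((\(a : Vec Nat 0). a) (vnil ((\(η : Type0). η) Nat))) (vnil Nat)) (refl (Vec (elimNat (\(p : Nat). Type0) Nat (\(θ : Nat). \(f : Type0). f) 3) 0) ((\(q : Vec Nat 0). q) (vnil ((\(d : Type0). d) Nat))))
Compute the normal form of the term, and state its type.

normal form:
  refl (Eq (Vec Nat 0) (vnil Nat) (vnil Nat)) (refl (Vec Nat 0) (vnil Nat))
inferred type:
  Eq (Eq (Vec Nat 0) (vnil Nat) (vnil Nat)) (refl (Vec Nat 0) (vnil Nat)) (refl (Vec Nat 0) (vnil Nat))
observation: 14 normal-order steps normalize the term, beginning with a beta-redex.


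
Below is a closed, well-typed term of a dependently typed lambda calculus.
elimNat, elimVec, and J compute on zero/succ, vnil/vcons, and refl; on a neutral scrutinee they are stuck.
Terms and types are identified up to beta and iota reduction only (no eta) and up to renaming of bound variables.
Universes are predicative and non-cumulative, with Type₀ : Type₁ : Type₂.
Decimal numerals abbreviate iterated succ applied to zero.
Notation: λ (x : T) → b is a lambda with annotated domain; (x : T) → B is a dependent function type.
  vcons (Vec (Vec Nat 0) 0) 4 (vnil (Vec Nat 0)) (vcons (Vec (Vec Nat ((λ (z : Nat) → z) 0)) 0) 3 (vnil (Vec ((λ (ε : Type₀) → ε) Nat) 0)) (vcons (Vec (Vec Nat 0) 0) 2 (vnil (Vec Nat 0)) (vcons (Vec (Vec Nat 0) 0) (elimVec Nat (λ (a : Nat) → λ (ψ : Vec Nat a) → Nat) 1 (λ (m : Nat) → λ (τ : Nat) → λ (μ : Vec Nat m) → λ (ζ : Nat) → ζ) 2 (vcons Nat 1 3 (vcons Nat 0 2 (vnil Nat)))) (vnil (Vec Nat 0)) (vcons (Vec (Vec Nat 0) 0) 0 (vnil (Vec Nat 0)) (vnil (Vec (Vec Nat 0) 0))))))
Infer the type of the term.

type:
  Vec (Vec (Vec Nat 0) 0) 5


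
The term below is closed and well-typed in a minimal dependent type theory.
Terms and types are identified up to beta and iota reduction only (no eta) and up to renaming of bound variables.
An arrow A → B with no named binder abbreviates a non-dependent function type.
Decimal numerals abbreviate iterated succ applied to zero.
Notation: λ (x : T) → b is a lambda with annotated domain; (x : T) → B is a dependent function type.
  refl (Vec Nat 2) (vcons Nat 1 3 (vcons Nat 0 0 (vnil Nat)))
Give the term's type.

the term's type:
  Eq (Vec Nat 2) (vcons Nat 1 3 (vcons Nat 0 0 (vnil Nat))) (vcons Nat 1 3 (vcons Nat 0 0 (vnil Nat)))


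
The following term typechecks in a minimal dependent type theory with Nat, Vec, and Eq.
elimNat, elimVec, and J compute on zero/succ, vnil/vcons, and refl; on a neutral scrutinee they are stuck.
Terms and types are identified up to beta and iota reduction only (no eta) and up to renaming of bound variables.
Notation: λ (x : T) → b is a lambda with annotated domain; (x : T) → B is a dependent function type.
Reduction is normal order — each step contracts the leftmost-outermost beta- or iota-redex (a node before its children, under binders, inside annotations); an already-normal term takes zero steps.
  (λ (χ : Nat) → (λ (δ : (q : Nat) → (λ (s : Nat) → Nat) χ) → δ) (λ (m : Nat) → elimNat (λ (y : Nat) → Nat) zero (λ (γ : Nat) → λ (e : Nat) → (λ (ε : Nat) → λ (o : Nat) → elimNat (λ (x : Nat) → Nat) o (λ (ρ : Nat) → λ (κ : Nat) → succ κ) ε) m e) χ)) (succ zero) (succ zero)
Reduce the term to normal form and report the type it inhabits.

reduced normal form:
  succ zero
the term's type:
  Nat
observation: 13 normal-order steps normalize the term, beginning with a beta-redex.


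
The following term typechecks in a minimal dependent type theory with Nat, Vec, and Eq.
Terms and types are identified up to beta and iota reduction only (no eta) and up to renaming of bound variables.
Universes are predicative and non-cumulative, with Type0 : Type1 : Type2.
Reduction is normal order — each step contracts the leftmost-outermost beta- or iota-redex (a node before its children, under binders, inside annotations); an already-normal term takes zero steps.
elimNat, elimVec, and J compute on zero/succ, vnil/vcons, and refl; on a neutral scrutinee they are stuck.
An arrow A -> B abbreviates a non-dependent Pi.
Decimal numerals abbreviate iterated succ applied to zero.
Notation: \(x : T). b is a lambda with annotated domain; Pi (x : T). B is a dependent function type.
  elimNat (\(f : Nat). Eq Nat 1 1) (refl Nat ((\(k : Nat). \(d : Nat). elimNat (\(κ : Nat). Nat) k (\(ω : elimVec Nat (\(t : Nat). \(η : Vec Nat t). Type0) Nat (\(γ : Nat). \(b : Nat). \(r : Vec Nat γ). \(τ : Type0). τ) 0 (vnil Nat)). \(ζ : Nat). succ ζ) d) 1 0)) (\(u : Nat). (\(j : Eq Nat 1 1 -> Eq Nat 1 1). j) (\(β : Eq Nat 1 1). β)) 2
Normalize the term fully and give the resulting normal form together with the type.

resulting normal form:
  refl Nat 1
the term's type:
  Eq Nat 1 1
observation: normalization takes exactly 12 steps under the normal-order strategy.


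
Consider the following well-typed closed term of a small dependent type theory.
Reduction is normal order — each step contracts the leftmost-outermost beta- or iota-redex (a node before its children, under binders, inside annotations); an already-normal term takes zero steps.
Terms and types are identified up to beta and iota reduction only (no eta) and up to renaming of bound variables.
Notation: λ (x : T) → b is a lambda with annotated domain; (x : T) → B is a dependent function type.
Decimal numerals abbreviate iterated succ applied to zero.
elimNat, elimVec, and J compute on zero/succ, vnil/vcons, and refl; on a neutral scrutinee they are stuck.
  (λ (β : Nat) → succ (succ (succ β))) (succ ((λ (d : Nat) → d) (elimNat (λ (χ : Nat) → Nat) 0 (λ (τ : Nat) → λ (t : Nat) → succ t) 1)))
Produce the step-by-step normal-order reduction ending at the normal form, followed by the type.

normal-order reduction sequence:
  (λ (β : Nat) → succ (succ (succ β))) (succ ((λ (d : Nat) → d) (elimNat (λ (χ : Nat) → Nat) 0 (λ (τ : Nat) → λ (t : Nat) → succ t) 1)))
  ~> succ (succ (succ (succ ((λ (β : Nat) → β) (elimNat (λ (d : Nat) → Nat) 0 (λ (χ : Nat) → λ (τ : Nat) → succ τ) 1)))))
  ~> succ (succ (succ (succ (elimNat (λ (β : Nat) → Nat) 0 (λ (d : Nat) → λ (χ : Nat) → succ χ) 1))))
  ~> succ (succ (succ (succ ((λ (β : Nat) → λ (d : Nat) → succ d) 0 (elimNat (λ (χ : Nat) → Nat) 0 (λ (τ : Nat) → λ (t : Nat) → succ t) 0)))))
  ~> succ (succ (succ (succ ((λ (β : Nat) → succ β) (elimNat (λ (d : Nat) → Nat) 0 (λ (χ : Nat) → λ (τ : Nat) → succ τ) 0)))))
  ~> succ (succ (succ (succ (succ (elimNat (λ (β : Nat) → Nat) 0 (λ (d : Nat) → λ (χ : Nat) → succ χ) 0)))))
  ~> 5
type:
  Nat


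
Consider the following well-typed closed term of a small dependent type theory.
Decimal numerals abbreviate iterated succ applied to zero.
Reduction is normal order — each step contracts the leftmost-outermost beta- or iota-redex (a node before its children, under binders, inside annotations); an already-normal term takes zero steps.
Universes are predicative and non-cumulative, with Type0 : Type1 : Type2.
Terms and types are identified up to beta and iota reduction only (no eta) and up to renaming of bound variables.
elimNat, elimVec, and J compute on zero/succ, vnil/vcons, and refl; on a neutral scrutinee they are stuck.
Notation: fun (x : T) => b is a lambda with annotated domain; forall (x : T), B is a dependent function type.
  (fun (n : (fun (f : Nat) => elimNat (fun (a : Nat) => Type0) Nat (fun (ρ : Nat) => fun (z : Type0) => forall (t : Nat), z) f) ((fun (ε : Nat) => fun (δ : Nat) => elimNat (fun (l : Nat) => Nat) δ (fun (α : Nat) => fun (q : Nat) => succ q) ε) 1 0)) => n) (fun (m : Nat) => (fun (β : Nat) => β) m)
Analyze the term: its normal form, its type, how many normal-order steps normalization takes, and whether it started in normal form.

normal form:
  fun (n : Nat) => n
type:
  forall (n : Nat), Nat
reduction steps (normal order): 2
already normal: no
first contracted redex: a beta-redex


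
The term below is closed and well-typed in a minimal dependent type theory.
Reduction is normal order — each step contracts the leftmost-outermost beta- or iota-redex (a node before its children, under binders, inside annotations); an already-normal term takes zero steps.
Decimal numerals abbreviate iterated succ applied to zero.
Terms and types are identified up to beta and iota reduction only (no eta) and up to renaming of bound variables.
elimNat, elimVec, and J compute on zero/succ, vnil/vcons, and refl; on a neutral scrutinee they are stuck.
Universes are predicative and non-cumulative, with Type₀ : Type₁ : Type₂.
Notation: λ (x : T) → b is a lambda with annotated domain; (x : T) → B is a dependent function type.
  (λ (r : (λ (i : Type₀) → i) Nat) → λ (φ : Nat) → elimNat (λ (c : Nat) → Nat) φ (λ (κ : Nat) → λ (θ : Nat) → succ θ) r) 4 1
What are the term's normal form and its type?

reduced normal form:
  5
type:
  Nat
observation: the first redex contracted is a beta-redex; the normal form is reached in 15 normal-order steps.


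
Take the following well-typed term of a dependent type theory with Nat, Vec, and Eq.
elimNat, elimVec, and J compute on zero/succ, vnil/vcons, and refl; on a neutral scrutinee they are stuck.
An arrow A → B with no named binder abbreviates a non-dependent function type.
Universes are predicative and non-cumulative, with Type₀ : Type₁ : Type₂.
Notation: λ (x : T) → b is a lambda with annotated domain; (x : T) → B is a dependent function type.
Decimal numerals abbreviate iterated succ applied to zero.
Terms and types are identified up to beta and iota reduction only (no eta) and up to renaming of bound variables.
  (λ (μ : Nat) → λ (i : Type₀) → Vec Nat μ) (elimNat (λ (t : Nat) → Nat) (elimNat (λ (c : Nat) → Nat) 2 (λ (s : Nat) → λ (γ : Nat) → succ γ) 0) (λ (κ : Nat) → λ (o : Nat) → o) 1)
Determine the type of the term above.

type:
  Type₀ → Type₀


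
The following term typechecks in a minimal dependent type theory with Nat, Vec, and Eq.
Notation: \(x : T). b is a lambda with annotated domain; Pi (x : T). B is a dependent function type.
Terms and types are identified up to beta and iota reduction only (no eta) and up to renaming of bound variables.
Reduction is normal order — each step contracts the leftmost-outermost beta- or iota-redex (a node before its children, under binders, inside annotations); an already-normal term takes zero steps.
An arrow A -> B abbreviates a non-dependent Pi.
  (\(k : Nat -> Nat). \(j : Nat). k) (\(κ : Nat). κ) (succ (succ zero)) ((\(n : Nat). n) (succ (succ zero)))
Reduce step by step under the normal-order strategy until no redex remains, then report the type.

normal-order reduction:
  (\(k : Nat -> Nat). \(j : Nat). k) (\(κ : Nat). κ) (succ (succ zero)) ((\(n : Nat). n) (succ (succ zero)))
  ~> (\(k : Nat). \(j : Nat). j) (succ (succ zero)) ((\(κ : Nat). κ) (succ (succ zero)))
  ~> (\(k : Nat). k) ((\(j : Nat). j) (succ (succ zero)))
  ~> (\(k : Nat). k) (succ (succ zero))
  ~> succ (succ zero)
type:
  Nat


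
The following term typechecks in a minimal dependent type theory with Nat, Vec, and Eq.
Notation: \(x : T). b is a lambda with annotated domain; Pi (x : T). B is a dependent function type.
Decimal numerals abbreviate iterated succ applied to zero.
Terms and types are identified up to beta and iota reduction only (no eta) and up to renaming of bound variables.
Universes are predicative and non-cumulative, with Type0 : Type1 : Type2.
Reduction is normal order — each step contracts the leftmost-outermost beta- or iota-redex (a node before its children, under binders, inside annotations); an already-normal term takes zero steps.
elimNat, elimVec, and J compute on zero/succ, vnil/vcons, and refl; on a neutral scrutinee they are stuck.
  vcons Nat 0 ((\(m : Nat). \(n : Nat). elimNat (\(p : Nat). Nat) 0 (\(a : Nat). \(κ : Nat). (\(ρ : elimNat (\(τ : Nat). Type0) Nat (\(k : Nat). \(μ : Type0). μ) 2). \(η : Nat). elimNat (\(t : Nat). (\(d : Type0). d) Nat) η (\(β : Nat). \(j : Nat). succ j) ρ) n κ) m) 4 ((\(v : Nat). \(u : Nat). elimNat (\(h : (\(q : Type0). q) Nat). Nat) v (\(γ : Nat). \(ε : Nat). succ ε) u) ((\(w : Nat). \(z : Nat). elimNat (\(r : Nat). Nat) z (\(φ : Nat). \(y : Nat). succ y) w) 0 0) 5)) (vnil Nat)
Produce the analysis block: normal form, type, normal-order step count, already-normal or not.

normal form:
  vcons Nat 0 20 (vnil Nat)
inferred type:
  Vec Nat 1
normal-order step count: 175
started in normal form: no
first redex: a beta-redex


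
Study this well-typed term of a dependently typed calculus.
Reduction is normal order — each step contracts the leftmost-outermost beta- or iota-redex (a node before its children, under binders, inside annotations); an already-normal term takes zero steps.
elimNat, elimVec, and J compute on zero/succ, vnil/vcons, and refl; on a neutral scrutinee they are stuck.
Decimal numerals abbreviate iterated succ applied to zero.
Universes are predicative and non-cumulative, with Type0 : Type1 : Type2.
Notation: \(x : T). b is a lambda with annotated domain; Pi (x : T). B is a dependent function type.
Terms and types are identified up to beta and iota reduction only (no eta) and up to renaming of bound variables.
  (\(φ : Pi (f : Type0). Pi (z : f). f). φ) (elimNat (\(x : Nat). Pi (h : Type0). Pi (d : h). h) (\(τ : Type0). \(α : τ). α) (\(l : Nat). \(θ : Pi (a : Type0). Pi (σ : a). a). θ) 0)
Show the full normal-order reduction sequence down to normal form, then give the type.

normal-order reduction sequence:
  (\(φ : Pi (f : Type0). Pi (z : f). f). φ) (elimNat (\(x : Nat). Pi (h : Type0). Pi (d : h). h) (\(τ : Type0). \(α : τ). α) (\(l : Nat). \(θ : Pi (a : Type0). Pi (σ : a). a). θ) 0)
  ~> elimNat (\(φ : Nat). Pi (f : Type0). Pi (z : f). f) (\(x : Type0). \(h : x). h) (\(d : Nat). \(τ : Pi (α : Type0). Pi (l : α). α). τ) 0
  ~> \(φ : Type0). \(f : φ). f
type:
  Pi (φ : Type0). Pi (f : φ). φ


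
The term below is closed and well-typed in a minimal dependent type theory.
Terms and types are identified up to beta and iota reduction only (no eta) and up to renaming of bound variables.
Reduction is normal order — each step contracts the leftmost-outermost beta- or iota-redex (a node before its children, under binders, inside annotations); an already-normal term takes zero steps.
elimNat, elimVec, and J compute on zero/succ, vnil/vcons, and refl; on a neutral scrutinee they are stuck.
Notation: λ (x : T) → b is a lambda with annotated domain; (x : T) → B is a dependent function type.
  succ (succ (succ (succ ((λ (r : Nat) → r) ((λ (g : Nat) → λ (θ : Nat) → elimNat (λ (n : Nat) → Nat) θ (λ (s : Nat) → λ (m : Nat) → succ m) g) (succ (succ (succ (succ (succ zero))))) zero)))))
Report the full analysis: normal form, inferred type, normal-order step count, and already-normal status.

resulting normal form:
  succ (succ (succ (succ (succ (succ (succ (succ (succ zero))))))))
the term's type:
  Nat
reduction steps (normal order): 19
started in normal form: no
first redex: a beta-redex


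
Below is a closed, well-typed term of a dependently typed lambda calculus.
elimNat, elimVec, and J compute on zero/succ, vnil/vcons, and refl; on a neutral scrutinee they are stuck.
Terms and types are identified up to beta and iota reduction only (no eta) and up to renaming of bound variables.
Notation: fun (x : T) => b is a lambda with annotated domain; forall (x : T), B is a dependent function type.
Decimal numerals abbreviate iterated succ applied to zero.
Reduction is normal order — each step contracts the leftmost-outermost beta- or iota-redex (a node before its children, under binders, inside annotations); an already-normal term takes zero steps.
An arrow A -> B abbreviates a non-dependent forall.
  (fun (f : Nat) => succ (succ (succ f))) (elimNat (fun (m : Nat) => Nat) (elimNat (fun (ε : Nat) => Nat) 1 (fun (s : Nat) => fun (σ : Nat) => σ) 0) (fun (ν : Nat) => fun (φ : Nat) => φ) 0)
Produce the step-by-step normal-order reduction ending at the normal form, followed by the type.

normal-order reduction:
  (fun (f : Nat) => succ (succ (succ f))) (elimNat (fun (m : Nat) => Nat) (elimNat (fun (ε : Nat) => Nat) 1 (fun (s : Nat) => fun (σ : Nat) => σ) 0) (fun (ν : Nat) => fun (φ : Nat) => φ) 0)
  ~> succ (succ (succ (elimNat (fun (f : Nat) => Nat) (elimNat (fun (m : Nat) => Nat) 1 (fun (ε : Nat) => fun (s : Nat) => s) 0) (fun (σ : Nat) => fun (ν : Nat) => ν) 0)))
  ~> succ (succ (succ (elimNat (fun (f : Nat) => Nat) 1 (fun (m : Nat) => fun (ε : Nat) => ε) 0)))
  ~> 4
type:
  Nat


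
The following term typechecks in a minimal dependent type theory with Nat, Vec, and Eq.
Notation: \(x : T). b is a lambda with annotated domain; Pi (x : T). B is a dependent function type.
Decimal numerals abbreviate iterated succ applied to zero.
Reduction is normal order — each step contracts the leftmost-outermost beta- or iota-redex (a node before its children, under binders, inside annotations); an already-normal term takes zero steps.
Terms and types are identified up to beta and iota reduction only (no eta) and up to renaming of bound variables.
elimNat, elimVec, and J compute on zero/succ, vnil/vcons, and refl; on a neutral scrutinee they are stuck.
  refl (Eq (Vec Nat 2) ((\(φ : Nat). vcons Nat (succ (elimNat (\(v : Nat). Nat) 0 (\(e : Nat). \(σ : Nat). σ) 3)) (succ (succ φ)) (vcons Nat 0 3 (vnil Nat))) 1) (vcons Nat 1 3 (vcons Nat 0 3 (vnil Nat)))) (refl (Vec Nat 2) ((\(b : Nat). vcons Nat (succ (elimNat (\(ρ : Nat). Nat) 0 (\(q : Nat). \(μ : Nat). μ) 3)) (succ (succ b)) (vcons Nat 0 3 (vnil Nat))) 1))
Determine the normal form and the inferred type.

reduced normal form:
  refl (Eq (Vec Nat 2) (vcons Nat 1 3 (vcons Nat 0 3 (vnil Nat))) (vcons Nat 1 3 (vcons Nat 0 3 (vnil Nat)))) (refl (Vec Nat 2) (vcons Nat 1 3 (vcons Nat 0 3 (vnil Nat))))
type:
  Eq (Eq (Vec Nat 2) (vcons Nat 1 3 (vcons Nat 0 3 (vnil Nat))) (vcons Nat 1 3 (vcons Nat 0 3 (vnil Nat)))) (refl (Vec Nat 2) (vcons Nat 1 3 (vcons Nat 0 3 (vnil Nat)))) (refl (Vec Nat 2) (vcons Nat 1 3 (vcons Nat 0 3 (vnil Nat))))
observation: the leftmost-outermost redex is a beta-redex, and normalization takes 22 steps.


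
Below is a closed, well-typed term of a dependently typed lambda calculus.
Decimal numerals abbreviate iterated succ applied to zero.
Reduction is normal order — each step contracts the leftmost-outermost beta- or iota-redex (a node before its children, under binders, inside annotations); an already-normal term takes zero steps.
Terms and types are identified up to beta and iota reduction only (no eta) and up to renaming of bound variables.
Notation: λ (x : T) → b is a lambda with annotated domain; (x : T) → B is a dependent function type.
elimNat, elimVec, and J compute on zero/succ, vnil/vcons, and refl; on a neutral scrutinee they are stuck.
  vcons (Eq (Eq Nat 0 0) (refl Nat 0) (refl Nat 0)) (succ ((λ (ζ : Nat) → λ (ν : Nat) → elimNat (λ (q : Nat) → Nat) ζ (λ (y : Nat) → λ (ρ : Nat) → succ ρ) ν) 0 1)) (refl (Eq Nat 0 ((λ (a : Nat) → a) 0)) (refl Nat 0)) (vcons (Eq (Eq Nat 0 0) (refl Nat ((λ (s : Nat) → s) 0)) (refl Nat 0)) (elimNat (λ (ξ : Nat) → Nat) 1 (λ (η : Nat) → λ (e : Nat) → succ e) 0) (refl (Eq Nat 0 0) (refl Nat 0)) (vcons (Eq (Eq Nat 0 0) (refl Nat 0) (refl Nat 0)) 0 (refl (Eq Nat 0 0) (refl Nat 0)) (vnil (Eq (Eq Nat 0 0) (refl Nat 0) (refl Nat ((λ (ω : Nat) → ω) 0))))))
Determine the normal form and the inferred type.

normal form:
  vcons (Eq (Eq Nat 0 0) (refl Nat 0) (refl Nat 0)) 2 (refl (Eq Nat 0 0) (refl Nat 0)) (vcons (Eq (Eq Nat 0 0) (refl Nat 0) (refl Nat 0)) 1 (refl (Eq Nat 0 0) (refl Nat 0)) (vcons (Eq (Eq Nat 0 0) (refl Nat 0) (refl Nat 0)) 0 (refl (Eq Nat 0 0) (refl Nat 0)) (vnil (Eq (Eq Nat 0 0) (refl Nat 0) (refl Nat 0)))))
type:
  Vec (Eq (Eq Nat 0 0) (refl Nat 0) (refl Nat 0)) 3
observation: the first redex contracted is a beta-redex; the normal form is reached in 10 normal-order steps.


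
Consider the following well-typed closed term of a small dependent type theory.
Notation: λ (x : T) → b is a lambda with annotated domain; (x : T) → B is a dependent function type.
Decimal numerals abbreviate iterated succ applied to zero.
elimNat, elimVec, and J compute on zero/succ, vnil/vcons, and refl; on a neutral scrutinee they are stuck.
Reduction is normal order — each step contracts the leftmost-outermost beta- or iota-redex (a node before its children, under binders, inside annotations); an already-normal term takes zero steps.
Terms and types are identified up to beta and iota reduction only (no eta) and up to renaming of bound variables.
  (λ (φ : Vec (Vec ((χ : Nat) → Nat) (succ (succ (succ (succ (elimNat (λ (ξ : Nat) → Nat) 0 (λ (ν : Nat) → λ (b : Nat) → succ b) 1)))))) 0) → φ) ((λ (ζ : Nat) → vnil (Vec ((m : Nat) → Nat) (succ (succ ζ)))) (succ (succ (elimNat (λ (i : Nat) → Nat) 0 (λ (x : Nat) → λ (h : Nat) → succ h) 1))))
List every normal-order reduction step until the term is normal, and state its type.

normal-order reduction:
  (λ (φ : Vec (Vec ((χ : Nat) → Nat) (succ (succ (succ (succ (elimNat (λ (ξ : Nat) → Nat) 0 (λ (ν : Nat) → λ (b : Nat) → succ b) 1)))))) 0) → φ) ((λ (ζ : Nat) → vnil (Vec ((m : Nat) → Nat) (succ (succ ζ)))) (succ (succ (elimNat (λ (i : Nat) → Nat) 0 (λ (x : Nat) → λ (h : Nat) → succ h) 1))))
  ~> (λ (φ : Nat) → vnil (Vec ((χ : Nat) → Nat) (succ (succ φ)))) (succ (succ (elimNat (λ (ξ : Nat) → Nat) 0 (λ (ν : Nat) → λ (b : Nat) → succ b) 1)))
  ~> vnil (Vec ((φ : Nat) → Nat) (succ (succ (succ (succ (elimNat (λ (χ : Nat) → Nat) 0 (λ (ξ : Nat) → λ (ν : Nat) → succ ν) 1))))))
  ~> vnil (Vec ((φ : Nat) → Nat) (succ (succ (succ (succ ((λ (χ : Nat) → λ (ξ : Nat) → succ ξ) 0 (elimNat (λ (ν : Nat) → Nat) 0 (λ (b : Nat) → λ (ζ : Nat) → succ ζ) 0)))))))
  ~> vnil (Vec ((φ : Nat) → Nat) (succ (succ (succ (succ ((λ (χ : Nat) → succ χ) (elimNat (λ (ξ : Nat) → Nat) 0 (λ (ν : Nat) → λ (b : Nat) → succ b) 0)))))))
  ~> vnil (Vec ((φ : Nat) → Nat) (succ (succ (succ (succ (succ (elimNat (λ (χ : Nat) → Nat) 0 (λ (ξ : Nat) → λ (ν : Nat) → succ ν) 0)))))))
  ~> vnil (Vec ((φ : Nat) → Nat) 5)
inferred type:
  Vec (Vec ((φ : Nat) → Nat) 5) 0


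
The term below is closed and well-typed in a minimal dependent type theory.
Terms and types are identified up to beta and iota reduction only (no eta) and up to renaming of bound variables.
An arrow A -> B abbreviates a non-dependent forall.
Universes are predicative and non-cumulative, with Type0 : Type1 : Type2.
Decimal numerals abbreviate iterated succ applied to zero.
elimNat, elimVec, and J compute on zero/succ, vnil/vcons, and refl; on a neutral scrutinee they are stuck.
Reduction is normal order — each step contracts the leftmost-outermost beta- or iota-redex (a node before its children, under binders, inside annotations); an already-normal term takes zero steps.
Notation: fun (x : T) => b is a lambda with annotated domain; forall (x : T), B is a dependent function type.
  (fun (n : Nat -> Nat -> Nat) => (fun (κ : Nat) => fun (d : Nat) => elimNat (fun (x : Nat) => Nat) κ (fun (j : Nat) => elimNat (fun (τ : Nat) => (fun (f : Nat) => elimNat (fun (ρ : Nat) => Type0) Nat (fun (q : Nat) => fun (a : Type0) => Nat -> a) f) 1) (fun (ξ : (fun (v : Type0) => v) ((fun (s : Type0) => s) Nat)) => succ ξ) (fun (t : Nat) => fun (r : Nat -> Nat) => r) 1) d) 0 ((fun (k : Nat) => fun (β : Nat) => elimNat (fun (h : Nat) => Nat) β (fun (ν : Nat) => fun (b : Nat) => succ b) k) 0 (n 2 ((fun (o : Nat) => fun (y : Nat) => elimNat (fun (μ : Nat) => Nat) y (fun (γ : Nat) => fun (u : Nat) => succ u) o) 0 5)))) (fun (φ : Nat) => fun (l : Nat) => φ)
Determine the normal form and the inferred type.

reduced normal form:
  2
inferred type:
  Nat


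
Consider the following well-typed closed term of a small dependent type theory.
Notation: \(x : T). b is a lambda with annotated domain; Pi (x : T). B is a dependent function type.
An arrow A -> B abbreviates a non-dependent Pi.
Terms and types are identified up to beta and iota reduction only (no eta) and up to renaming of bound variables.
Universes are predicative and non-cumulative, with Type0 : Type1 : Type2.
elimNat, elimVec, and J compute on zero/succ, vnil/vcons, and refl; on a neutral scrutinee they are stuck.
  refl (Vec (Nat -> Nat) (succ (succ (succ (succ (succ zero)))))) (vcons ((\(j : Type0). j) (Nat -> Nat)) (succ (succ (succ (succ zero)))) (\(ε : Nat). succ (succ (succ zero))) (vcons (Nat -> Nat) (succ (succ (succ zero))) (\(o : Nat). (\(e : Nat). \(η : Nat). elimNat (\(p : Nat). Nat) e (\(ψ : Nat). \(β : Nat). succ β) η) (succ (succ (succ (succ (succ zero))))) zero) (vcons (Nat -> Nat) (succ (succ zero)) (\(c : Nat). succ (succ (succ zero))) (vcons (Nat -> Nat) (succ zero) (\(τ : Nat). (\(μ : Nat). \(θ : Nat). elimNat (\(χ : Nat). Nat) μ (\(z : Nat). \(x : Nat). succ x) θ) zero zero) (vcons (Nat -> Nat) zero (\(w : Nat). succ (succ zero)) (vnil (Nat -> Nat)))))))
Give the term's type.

inferred type:
  Eq (Vec (Nat -> Nat) (succ (succ (succ (succ (succ zero)))))) (vcons (Nat -> Nat) (succ (succ (succ (succ zero)))) (\(j : Nat). succ (succ (succ zero))) (vcons (Nat -> Nat) (succ (succ (succ zero))) (\(ε : Nat). succ (succ (succ (succ (succ zero))))) (vcons (Nat -> Nat) (succ (succ zero)) (\(o : Nat). succ (succ (succ zero))) (vcons (Nat -> Nat) (succ zero) (\(e : Nat). zero) (vcons (Nat -> Nat) zero (\(η : Nat). succ (succ zero)) (vnil (Nat -> Nat))))))) (vcons (Nat -> Nat) (succ (succ (succ (succ zero)))) (\(p : Nat). succ (succ (succ zero))) (vcons (Nat -> Nat) (succ (succ (succ zero))) (\(ψ : Nat). succ (succ (succ (succ (succ zero))))) (vcons (Nat -> Nat) (succ (succ zero)) (\(β : Nat). succ (succ (succ zero))) (vcons (Nat -> Nat) (succ zero) (\(c : Nat). zero) (vcons (Nat -> Nat) zero (\(τ : Nat). succ (succ zero)) (vnil (Nat -> Nat)))))))


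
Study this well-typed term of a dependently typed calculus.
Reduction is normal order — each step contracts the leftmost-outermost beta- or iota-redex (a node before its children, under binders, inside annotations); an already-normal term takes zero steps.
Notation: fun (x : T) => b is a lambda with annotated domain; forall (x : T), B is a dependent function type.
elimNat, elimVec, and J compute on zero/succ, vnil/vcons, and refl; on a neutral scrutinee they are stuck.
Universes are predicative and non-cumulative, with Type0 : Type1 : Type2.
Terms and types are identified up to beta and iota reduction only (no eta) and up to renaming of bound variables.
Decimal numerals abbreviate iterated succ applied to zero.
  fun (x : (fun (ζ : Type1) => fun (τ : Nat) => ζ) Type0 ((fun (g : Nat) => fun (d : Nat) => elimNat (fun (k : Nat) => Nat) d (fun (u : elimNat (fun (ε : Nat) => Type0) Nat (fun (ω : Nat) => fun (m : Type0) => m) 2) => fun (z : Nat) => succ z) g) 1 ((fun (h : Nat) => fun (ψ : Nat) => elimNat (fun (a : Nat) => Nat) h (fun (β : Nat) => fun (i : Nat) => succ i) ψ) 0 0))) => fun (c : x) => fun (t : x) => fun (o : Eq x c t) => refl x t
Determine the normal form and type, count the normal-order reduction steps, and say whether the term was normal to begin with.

resulting normal form:
  fun (x : Type0) => fun (ζ : x) => fun (τ : x) => fun (g : Eq x ζ τ) => refl x τ
type:
  forall (x : Type0), forall (ζ : x), forall (τ : x), forall (g : Eq x ζ τ), Eq x τ τ
steps to reach normal form (normal order): 2
started in normal form: no
first contracted redex: a beta-redex
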